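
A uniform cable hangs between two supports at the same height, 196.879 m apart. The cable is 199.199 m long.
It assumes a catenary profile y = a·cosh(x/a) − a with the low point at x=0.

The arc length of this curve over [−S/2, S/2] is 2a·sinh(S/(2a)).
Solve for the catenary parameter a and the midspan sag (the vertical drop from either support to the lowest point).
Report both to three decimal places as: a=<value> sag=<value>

seed: a₀ = √(S³/(24(L−S))) = √(196.879³/(24·2.320)) = 370.211137
iter 1: u=0.265901  f(a)=+8.215e-03  f'(a)=-1.262e-02  a ← 370.211137 − (+8.215e-03/-1.262e-02) = 370.862005
iter 2: u=0.265434  f(a)=+2.172e-05  f'(a)=-1.256e-02  a ← 370.862005 − (+2.172e-05/-1.256e-02) = 370.863734
iter 3: u=0.265433  f(a)=+1.526e-10  f'(a)=-1.256e-02  a ← 370.863734 − (+1.526e-10/-1.256e-02) = 370.863734
iter 4: u=0.265433  f(a)=-2.842e-14  f'(a)=-1.256e-02  a ← 370.863734 − (-2.842e-14/-1.256e-02) = 370.863734
converged: |Δa| < 1e-12 after 4 iterations
sag = a·(cosh(S/(2a)) − 1) = 370.863734·(cosh(0.265433) − 1) = 13.141435
T_max/T_min = cosh(S/(2a)) = 1.035435

a=370.864 sag=13.141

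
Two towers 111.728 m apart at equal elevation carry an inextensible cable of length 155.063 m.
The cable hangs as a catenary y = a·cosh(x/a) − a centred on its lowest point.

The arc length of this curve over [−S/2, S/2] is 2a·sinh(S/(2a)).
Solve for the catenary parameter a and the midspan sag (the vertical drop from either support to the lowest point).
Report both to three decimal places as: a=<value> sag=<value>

a=38.585 sag=48.017

seed: a₀ = √(S³/(24(L−S))) = √(111.728³/(24·43.335)) = 36.619973
iter 1: u=1.525506  f(a)=+5.331e+00  f'(a)=-2.965e+00  a ← 36.619973 − (+5.331e+00/-2.965e+00) = 38.417756
iter 2: u=1.454119  f(a)=+4.177e-01  f'(a)=-2.517e+00  a ← 38.417756 − (+4.177e-01/-2.517e+00) = 38.583699
iter 3: u=1.447865  f(a)=+3.047e-03  f'(a)=-2.481e+00  a ← 38.583699 − (+3.047e-03/-2.481e+00) = 38.584927
iter 4: u=1.447819  f(a)=+1.647e-07  f'(a)=-2.480e+00  a ← 38.584927 − (+1.647e-07/-2.480e+00) = 38.584927
iter 5: u=1.447819  f(a)=+0.000e+00  f'(a)=-2.480e+00  a ← 38.584927 − (+0.000e+00/-2.480e+00) = 38.584927
converged: |Δa| < 1e-12 after 5 iterations
sag = a·(cosh(S/(2a)) − 1) = 38.584927·(cosh(1.447819) − 1) = 48.017210
T_max/T_min = cosh(S/(2a)) = 2.244455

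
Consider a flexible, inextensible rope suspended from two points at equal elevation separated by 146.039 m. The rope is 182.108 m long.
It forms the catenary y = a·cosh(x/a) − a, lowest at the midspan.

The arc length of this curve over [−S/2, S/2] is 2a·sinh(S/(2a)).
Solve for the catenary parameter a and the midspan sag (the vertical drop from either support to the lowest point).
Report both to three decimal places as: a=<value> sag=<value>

seed: a₀ = √(S³/(24(L−S))) = √(146.039³/(24·36.069)) = 59.983334
iter 1: u=1.217330  f(a)=+2.769e+00  f'(a)=-1.391e+00  a ← 59.983334 − (+2.769e+00/-1.391e+00) = 61.974479
iter 2: u=1.178219  f(a)=+1.438e-01  f'(a)=-1.249e+00  a ← 61.974479 − (+1.438e-01/-1.249e+00) = 62.089601
iter 3: u=1.176034  f(a)=+4.353e-04  f'(a)=-1.242e+00  a ← 62.089601 − (+4.353e-04/-1.242e+00) = 62.089951
iter 4: u=1.176028  f(a)=+4.013e-09  f'(a)=-1.242e+00  a ← 62.089951 − (+4.013e-09/-1.242e+00) = 62.089951
iter 5: u=1.176028  f(a)=+0.000e+00  f'(a)=-1.242e+00  a ← 62.089951 − (+0.000e+00/-1.242e+00) = 62.089951
converged: |Δa| < 1e-12 after 5 iterations
sag = a·(cosh(S/(2a)) − 1) = 62.089951·(cosh(1.176028) − 1) = 48.118909
T_max/T_min = cosh(S/(2a)) = 1.774987

a=62.090 sag=48.119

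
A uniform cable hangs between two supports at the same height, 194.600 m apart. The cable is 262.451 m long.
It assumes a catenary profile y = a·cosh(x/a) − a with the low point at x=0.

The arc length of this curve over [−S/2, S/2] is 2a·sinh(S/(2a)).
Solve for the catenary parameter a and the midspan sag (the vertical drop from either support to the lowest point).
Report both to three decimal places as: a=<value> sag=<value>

a=70.541 sag=78.443

seed: a₀ = √(S³/(24(L−S))) = √(194.600³/(24·67.851)) = 67.271406
iter 1: u=1.446380  f(a)=+7.461e+00  f'(a)=-2.472e+00  a ← 67.271406 − (+7.461e+00/-2.472e+00) = 70.289685
iter 2: u=1.384271  f(a)=+5.315e-01  f'(a)=-2.131e+00  a ← 70.289685 − (+5.315e-01/-2.131e+00) = 70.539084
iter 3: u=1.379377  f(a)=+3.155e-03  f'(a)=-2.106e+00  a ← 70.539084 − (+3.155e-03/-2.106e+00) = 70.540582
iter 4: u=1.379348  f(a)=+1.126e-07  f'(a)=-2.106e+00  a ← 70.540582 − (+1.126e-07/-2.106e+00) = 70.540582
iter 5: u=1.379348  f(a)=+0.000e+00  f'(a)=-2.106e+00  a ← 70.540582 − (+0.000e+00/-2.106e+00) = 70.540582
converged: |Δa| < 1e-12 after 5 iterations
sag = a·(cosh(S/(2a)) − 1) = 70.540582·(cosh(1.379348) − 1) = 78.442993
T_max/T_min = cosh(S/(2a)) = 2.112026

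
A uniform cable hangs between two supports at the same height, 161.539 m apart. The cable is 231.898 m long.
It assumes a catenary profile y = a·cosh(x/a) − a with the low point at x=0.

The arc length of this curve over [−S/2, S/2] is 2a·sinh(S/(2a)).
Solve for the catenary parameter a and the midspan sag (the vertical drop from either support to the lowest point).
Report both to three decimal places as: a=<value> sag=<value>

a=52.947 sag=74.519

seed: a₀ = √(S³/(24(L−S))) = √(161.539³/(24·70.359)) = 49.963245
iter 1: u=1.616578  f(a)=+9.787e+00  f'(a)=-3.625e+00  a ← 49.963245 − (+9.787e+00/-3.625e+00) = 52.663383
iter 2: u=1.533694  f(a)=+8.494e-01  f'(a)=-3.020e+00  a ← 52.663383 − (+8.494e-01/-3.020e+00) = 52.944590
iter 3: u=1.525548  f(a)=+7.740e-03  f'(a)=-2.966e+00  a ← 52.944590 − (+7.740e-03/-2.966e+00) = 52.947200
iter 4: u=1.525473  f(a)=+6.558e-07  f'(a)=-2.965e+00  a ← 52.947200 − (+6.558e-07/-2.965e+00) = 52.947200
iter 5: u=1.525473  f(a)=+0.000e+00  f'(a)=-2.965e+00  a ← 52.947200 − (+0.000e+00/-2.965e+00) = 52.947200
converged: |Δa| < 1e-12 after 5 iterations
sag = a·(cosh(S/(2a)) − 1) = 52.947200·(cosh(1.525473) − 1) = 74.518782
T_max/T_min = cosh(S/(2a)) = 2.407417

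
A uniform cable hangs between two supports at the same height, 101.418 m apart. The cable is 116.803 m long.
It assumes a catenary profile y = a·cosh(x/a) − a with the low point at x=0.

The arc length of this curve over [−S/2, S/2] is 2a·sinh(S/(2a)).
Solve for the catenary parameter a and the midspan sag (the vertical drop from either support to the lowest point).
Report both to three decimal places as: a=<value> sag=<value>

seed: a₀ = √(S³/(24(L−S))) = √(101.418³/(24·15.385)) = 53.151826
iter 1: u=0.954041  f(a)=+7.155e-01  f'(a)=-6.333e-01  a ← 53.151826 − (+7.155e-01/-6.333e-01) = 54.281601
iter 2: u=0.934184  f(a)=+2.345e-02  f'(a)=-5.924e-01  a ← 54.281601 − (+2.345e-02/-5.924e-01) = 54.321183
iter 3: u=0.933503  f(a)=+2.708e-05  f'(a)=-5.911e-01  a ← 54.321183 − (+2.708e-05/-5.911e-01) = 54.321229
iter 4: u=0.933502  f(a)=+3.618e-11  f'(a)=-5.911e-01  a ← 54.321229 − (+3.618e-11/-5.911e-01) = 54.321229
iter 5: u=0.933502  f(a)=+0.000e+00  f'(a)=-5.911e-01  a ← 54.321229 − (+0.000e+00/-5.911e-01) = 54.321229
converged: |Δa| < 1e-12 after 5 iterations
sag = a·(cosh(S/(2a)) − 1) = 54.321229·(cosh(0.933502) − 1) = 25.437978
T_max/T_min = cosh(S/(2a)) = 1.468288

a=54.321 sag=25.438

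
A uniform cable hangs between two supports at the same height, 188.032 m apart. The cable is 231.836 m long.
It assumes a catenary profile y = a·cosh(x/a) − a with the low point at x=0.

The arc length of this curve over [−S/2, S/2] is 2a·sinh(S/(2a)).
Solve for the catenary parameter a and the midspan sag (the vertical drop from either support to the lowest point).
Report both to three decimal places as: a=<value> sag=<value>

a=82.163 sag=59.920

seed: a₀ = √(S³/(24(L−S))) = √(188.032³/(24·43.804)) = 79.521606
iter 1: u=1.182270  f(a)=+3.165e+00  f'(a)=-1.264e+00  a ← 79.521606 − (+3.165e+00/-1.264e+00) = 82.026629
iter 2: u=1.146164  f(a)=+1.557e-01  f'(a)=-1.142e+00  a ← 82.026629 − (+1.557e-01/-1.142e+00) = 82.162985
iter 3: u=1.144262  f(a)=+4.201e-04  f'(a)=-1.136e+00  a ← 82.162985 − (+4.201e-04/-1.136e+00) = 82.163355
iter 4: u=1.144257  f(a)=+3.075e-09  f'(a)=-1.136e+00  a ← 82.163355 − (+3.075e-09/-1.136e+00) = 82.163355
iter 5: u=1.144257  f(a)=-2.842e-14  f'(a)=-1.136e+00  a ← 82.163355 − (-2.842e-14/-1.136e+00) = 82.163355
converged: |Δa| < 1e-12 after 5 iterations
sag = a·(cosh(S/(2a)) − 1) = 82.163355·(cosh(1.144257) − 1) = 59.920422
T_max/T_min = cosh(S/(2a)) = 1.729284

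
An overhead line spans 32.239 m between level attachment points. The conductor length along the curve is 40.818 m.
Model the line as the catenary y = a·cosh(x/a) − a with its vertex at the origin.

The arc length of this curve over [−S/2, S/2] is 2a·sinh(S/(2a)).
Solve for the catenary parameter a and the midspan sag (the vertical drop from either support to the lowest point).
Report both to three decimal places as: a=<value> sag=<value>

a=13.238 sag=11.088

seed: a₀ = √(S³/(24(L−S))) = √(32.239³/(24·8.579)) = 12.756995
iter 1: u=1.263581  f(a)=+7.115e-01  f'(a)=-1.572e+00  a ← 12.756995 − (+7.115e-01/-1.572e+00) = 13.209503
iter 2: u=1.220296  f(a)=+3.961e-02  f'(a)=-1.402e+00  a ← 13.209503 − (+3.961e-02/-1.402e+00) = 13.237761
iter 3: u=1.217691  f(a)=+1.388e-04  f'(a)=-1.392e+00  a ← 13.237761 − (+1.388e-04/-1.392e+00) = 13.237861
iter 4: u=1.217682  f(a)=+1.717e-09  f'(a)=-1.392e+00  a ← 13.237861 − (+1.717e-09/-1.392e+00) = 13.237861
iter 5: u=1.217682  f(a)=-7.105e-15  f'(a)=-1.392e+00  a ← 13.237861 − (-7.105e-15/-1.392e+00) = 13.237861
converged: |Δa| < 1e-12 after 5 iterations
sag = a·(cosh(S/(2a)) − 1) = 13.237861·(cosh(1.217682) − 1) = 11.088426
T_max/T_min = cosh(S/(2a)) = 1.837630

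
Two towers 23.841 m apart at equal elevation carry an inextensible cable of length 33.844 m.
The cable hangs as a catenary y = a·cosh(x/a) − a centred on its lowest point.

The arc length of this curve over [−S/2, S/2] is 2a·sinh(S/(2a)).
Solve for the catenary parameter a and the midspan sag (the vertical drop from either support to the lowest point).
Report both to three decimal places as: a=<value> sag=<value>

a=7.947 sag=10.748

seed: a₀ = √(S³/(24(L−S))) = √(23.841³/(24·10.003)) = 7.513044
iter 1: u=1.586640  f(a)=+1.337e+00  f'(a)=-3.396e+00  a ← 7.513044 − (+1.337e+00/-3.396e+00) = 7.906779
iter 2: u=1.507630  f(a)=+1.123e-01  f'(a)=-2.848e+00  a ← 7.906779 − (+1.123e-01/-2.848e+00) = 7.946219
iter 3: u=1.500147  f(a)=+9.528e-04  f'(a)=-2.800e+00  a ← 7.946219 − (+9.528e-04/-2.800e+00) = 7.946560
iter 4: u=1.500083  f(a)=+6.985e-08  f'(a)=-2.799e+00  a ← 7.946560 − (+6.985e-08/-2.799e+00) = 7.946560
iter 5: u=1.500083  f(a)=+7.105e-15  f'(a)=-2.799e+00  a ← 7.946560 − (+7.105e-15/-2.799e+00) = 7.946560
converged: |Δa| < 1e-12 after 5 iterations
sag = a·(cosh(S/(2a)) − 1) = 7.946560·(cosh(1.500083) − 1) = 10.748410
T_max/T_min = cosh(S/(2a)) = 2.352587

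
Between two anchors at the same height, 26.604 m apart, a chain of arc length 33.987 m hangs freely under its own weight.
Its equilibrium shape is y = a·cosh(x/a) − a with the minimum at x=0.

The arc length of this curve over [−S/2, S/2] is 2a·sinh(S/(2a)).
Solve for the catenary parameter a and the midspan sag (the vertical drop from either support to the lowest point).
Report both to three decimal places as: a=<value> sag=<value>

a=10.713 sag=9.376

seed: a₀ = √(S³/(24(L−S))) = √(26.604³/(24·7.383)) = 10.308568
iter 1: u=1.290383  f(a)=+6.396e-01  f'(a)=-1.686e+00  a ← 10.308568 − (+6.396e-01/-1.686e+00) = 10.688037
iter 2: u=1.244569  f(a)=+3.701e-02  f'(a)=-1.496e+00  a ← 10.688037 − (+3.701e-02/-1.496e+00) = 10.712785
iter 3: u=1.241694  f(a)=+1.408e-04  f'(a)=-1.484e+00  a ← 10.712785 − (+1.408e-04/-1.484e+00) = 10.712880
iter 4: u=1.241683  f(a)=+2.054e-09  f'(a)=-1.484e+00  a ← 10.712880 − (+2.054e-09/-1.484e+00) = 10.712880
iter 5: u=1.241683  f(a)=+0.000e+00  f'(a)=-1.484e+00  a ← 10.712880 − (+0.000e+00/-1.484e+00) = 10.712880
converged: |Δa| < 1e-12 after 5 iterations
sag = a·(cosh(S/(2a)) − 1) = 10.712880·(cosh(1.241683) − 1) = 9.375546
T_max/T_min = cosh(S/(2a)) = 1.875166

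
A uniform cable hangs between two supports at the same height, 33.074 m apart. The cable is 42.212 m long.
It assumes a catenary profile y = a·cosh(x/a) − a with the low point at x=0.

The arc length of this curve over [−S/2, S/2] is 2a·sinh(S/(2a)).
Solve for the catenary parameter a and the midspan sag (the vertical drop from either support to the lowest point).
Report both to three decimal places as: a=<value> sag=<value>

a=13.346 sag=11.626

seed: a₀ = √(S³/(24(L−S))) = √(33.074³/(24·9.138)) = 12.843958
iter 1: u=1.287531  f(a)=+7.880e-01  f'(a)=-1.673e+00  a ← 12.843958 − (+7.880e-01/-1.673e+00) = 13.314917
iter 2: u=1.241990  f(a)=+4.542e-02  f'(a)=-1.485e+00  a ← 13.314917 − (+4.542e-02/-1.485e+00) = 13.345492
iter 3: u=1.239145  f(a)=+1.713e-04  f'(a)=-1.474e+00  a ← 13.345492 − (+1.713e-04/-1.474e+00) = 13.345609
iter 4: u=1.239134  f(a)=+2.456e-09  f'(a)=-1.474e+00  a ← 13.345609 − (+2.456e-09/-1.474e+00) = 13.345609
iter 5: u=1.239134  f(a)=+7.105e-15  f'(a)=-1.474e+00  a ← 13.345609 − (+7.105e-15/-1.474e+00) = 13.345609
converged: |Δa| < 1e-12 after 5 iterations
sag = a·(cosh(S/(2a)) − 1) = 13.345609·(cosh(1.239134) − 1) = 11.625745
T_max/T_min = cosh(S/(2a)) = 1.871129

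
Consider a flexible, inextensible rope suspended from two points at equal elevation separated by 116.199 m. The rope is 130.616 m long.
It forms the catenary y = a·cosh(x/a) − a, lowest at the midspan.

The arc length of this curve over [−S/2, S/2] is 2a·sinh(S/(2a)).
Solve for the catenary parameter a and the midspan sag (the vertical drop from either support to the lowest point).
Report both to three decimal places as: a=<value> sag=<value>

a=68.557 sag=26.128

seed: a₀ = √(S³/(24(L−S))) = √(116.199³/(24·14.417)) = 67.338047
iter 1: u=0.862803  f(a)=+5.462e-01  f'(a)=-4.609e-01  a ← 67.338047 − (+5.462e-01/-4.609e-01) = 68.523105
iter 2: u=0.847882  f(a)=+1.475e-02  f'(a)=-4.363e-01  a ← 68.523105 − (+1.475e-02/-4.363e-01) = 68.556916
iter 3: u=0.847464  f(a)=+1.142e-05  f'(a)=-4.357e-01  a ← 68.556916 − (+1.142e-05/-4.357e-01) = 68.556942
iter 4: u=0.847463  f(a)=+6.878e-12  f'(a)=-4.357e-01  a ← 68.556942 − (+6.878e-12/-4.357e-01) = 68.556942
converged: |Δa| < 1e-12 after 4 iterations
sag = a·(cosh(S/(2a)) − 1) = 68.556942·(cosh(0.847463) − 1) = 26.127741
T_max/T_min = cosh(S/(2a)) = 1.381110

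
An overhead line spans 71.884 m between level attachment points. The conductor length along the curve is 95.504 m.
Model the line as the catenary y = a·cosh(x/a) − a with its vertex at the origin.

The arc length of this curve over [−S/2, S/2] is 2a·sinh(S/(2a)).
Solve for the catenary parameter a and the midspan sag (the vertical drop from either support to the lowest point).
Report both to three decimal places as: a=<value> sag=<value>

a=26.775 sag=27.971

seed: a₀ = √(S³/(24(L−S))) = √(71.884³/(24·23.620)) = 25.597809
iter 1: u=1.404105  f(a)=+2.441e+00  f'(a)=-2.236e+00  a ← 25.597809 − (+2.441e+00/-2.236e+00) = 26.689411
iter 2: u=1.346676  f(a)=+1.648e-01  f'(a)=-1.943e+00  a ← 26.689411 − (+1.648e-01/-1.943e+00) = 26.774222
iter 3: u=1.342411  f(a)=+8.718e-04  f'(a)=-1.923e+00  a ← 26.774222 − (+8.718e-04/-1.923e+00) = 26.774676
iter 4: u=1.342388  f(a)=+2.468e-08  f'(a)=-1.923e+00  a ← 26.774676 − (+2.468e-08/-1.923e+00) = 26.774676
iter 5: u=1.342388  f(a)=+1.421e-14  f'(a)=-1.923e+00  a ← 26.774676 − (+1.421e-14/-1.923e+00) = 26.774676
converged: |Δa| < 1e-12 after 5 iterations
sag = a·(cosh(S/(2a)) − 1) = 26.774676·(cosh(1.342388) − 1) = 27.971436
T_max/T_min = cosh(S/(2a)) = 2.044697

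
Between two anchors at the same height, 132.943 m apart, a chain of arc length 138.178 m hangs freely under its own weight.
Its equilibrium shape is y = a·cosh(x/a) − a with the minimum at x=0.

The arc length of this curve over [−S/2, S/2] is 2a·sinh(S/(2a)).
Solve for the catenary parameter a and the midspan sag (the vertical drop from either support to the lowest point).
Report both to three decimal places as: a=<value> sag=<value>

seed: a₀ = √(S³/(24(L−S))) = √(132.943³/(24·5.235)) = 136.752177
iter 1: u=0.486073  f(a)=+6.219e-02  f'(a)=-7.839e-02  a ← 136.752177 − (+6.219e-02/-7.839e-02) = 137.545581
iter 2: u=0.483269  f(a)=+5.454e-04  f'(a)=-7.702e-02  a ← 137.545581 − (+5.454e-04/-7.702e-02) = 137.552663
iter 3: u=0.483244  f(a)=+4.277e-08  f'(a)=-7.700e-02  a ← 137.552663 − (+4.277e-08/-7.700e-02) = 137.552663
iter 4: u=0.483244  f(a)=-2.842e-14  f'(a)=-7.700e-02  a ← 137.552663 − (-2.842e-14/-7.700e-02) = 137.552663
converged: |Δa| < 1e-12 after 4 iterations
sag = a·(cosh(S/(2a)) − 1) = 137.552663·(cosh(0.483244) − 1) = 16.375973
T_max/T_min = cosh(S/(2a)) = 1.119052

a=137.553 sag=16.376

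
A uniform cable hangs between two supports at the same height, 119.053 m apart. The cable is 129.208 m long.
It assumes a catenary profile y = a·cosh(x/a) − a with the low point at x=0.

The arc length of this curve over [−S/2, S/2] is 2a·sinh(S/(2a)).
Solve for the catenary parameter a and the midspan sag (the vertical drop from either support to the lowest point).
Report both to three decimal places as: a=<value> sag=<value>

a=84.252 sag=21.918

seed: a₀ = √(S³/(24(L−S))) = √(119.053³/(24·10.155)) = 83.207971
iter 1: u=0.715394  f(a)=+2.630e-01  f'(a)=-2.568e-01  a ← 83.207971 − (+2.630e-01/-2.568e-01) = 84.232269
iter 2: u=0.706695  f(a)=+4.936e-03  f'(a)=-2.473e-01  a ← 84.232269 − (+4.936e-03/-2.473e-01) = 84.252233
iter 3: u=0.706527  f(a)=+1.812e-06  f'(a)=-2.471e-01  a ← 84.252233 − (+1.812e-06/-2.471e-01) = 84.252241
iter 4: u=0.706527  f(a)=+2.558e-13  f'(a)=-2.471e-01  a ← 84.252241 − (+2.558e-13/-2.471e-01) = 84.252241
converged: |Δa| < 1e-12 after 4 iterations
sag = a·(cosh(S/(2a)) − 1) = 84.252241·(cosh(0.706527) − 1) = 21.917985
T_max/T_min = cosh(S/(2a)) = 1.260147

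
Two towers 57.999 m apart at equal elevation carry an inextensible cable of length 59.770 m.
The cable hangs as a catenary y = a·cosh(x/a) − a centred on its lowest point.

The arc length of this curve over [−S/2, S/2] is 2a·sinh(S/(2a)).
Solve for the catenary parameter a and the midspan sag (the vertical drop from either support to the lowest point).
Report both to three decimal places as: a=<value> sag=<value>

a=68.059 sag=6.272

seed: a₀ = √(S³/(24(L−S))) = √(57.999³/(24·1.771)) = 67.751023
iter 1: u=0.428030  f(a)=+1.629e-02  f'(a)=-5.324e-02  a ← 67.751023 − (+1.629e-02/-5.324e-02) = 68.057053
iter 2: u=0.426106  f(a)=+1.111e-04  f'(a)=-5.252e-02  a ← 68.057053 − (+1.111e-04/-5.252e-02) = 68.059168
iter 3: u=0.426092  f(a)=+5.239e-09  f'(a)=-5.252e-02  a ← 68.059168 − (+5.239e-09/-5.252e-02) = 68.059168
iter 4: u=0.426092  f(a)=+0.000e+00  f'(a)=-5.252e-02  a ← 68.059168 − (+0.000e+00/-5.252e-02) = 68.059168
converged: |Δa| < 1e-12 after 4 iterations
sag = a·(cosh(S/(2a)) − 1) = 68.059168·(cosh(0.426092) − 1) = 6.272276
T_max/T_min = cosh(S/(2a)) = 1.092159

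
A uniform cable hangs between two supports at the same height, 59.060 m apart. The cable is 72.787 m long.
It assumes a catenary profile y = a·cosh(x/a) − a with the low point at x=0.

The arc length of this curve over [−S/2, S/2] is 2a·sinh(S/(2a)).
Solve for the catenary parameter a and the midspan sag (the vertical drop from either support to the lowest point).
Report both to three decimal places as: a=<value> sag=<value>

seed: a₀ = √(S³/(24(L−S))) = √(59.060³/(24·13.727)) = 25.006144
iter 1: u=1.180910  f(a)=+9.896e-01  f'(a)=-1.259e+00  a ← 25.006144 − (+9.896e-01/-1.259e+00) = 25.792238
iter 2: u=1.144918  f(a)=+4.858e-02  f'(a)=-1.138e+00  a ← 25.792238 − (+4.858e-02/-1.138e+00) = 25.834926
iter 3: u=1.143026  f(a)=+1.305e-04  f'(a)=-1.132e+00  a ← 25.834926 − (+1.305e-04/-1.132e+00) = 25.835041
iter 4: u=1.143021  f(a)=+9.463e-10  f'(a)=-1.132e+00  a ← 25.835041 − (+9.463e-10/-1.132e+00) = 25.835041
iter 5: u=1.143021  f(a)=+0.000e+00  f'(a)=-1.132e+00  a ← 25.835041 − (+0.000e+00/-1.132e+00) = 25.835041
converged: |Δa| < 1e-12 after 5 iterations
sag = a·(cosh(S/(2a)) − 1) = 25.835041·(cosh(1.143021) − 1) = 18.796071
T_max/T_min = cosh(S/(2a)) = 1.727542

a=25.835 sag=18.796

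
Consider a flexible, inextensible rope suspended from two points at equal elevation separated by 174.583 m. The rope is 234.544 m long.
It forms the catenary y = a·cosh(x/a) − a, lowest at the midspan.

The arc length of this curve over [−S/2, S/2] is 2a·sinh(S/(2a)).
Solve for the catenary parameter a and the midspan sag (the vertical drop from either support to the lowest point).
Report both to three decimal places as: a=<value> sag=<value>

a=63.722 sag=69.744

seed: a₀ = √(S³/(24(L−S))) = √(174.583³/(24·59.961)) = 60.808302
iter 1: u=1.435519  f(a)=+6.490e+00  f'(a)=-2.410e+00  a ← 60.808302 − (+6.490e+00/-2.410e+00) = 63.501723
iter 2: u=1.374632  f(a)=+4.561e-01  f'(a)=-2.082e+00  a ← 63.501723 − (+4.561e-01/-2.082e+00) = 63.720823
iter 3: u=1.369905  f(a)=+2.629e-03  f'(a)=-2.058e+00  a ← 63.720823 − (+2.629e-03/-2.058e+00) = 63.722101
iter 4: u=1.369878  f(a)=+8.849e-08  f'(a)=-2.058e+00  a ← 63.722101 − (+8.849e-08/-2.058e+00) = 63.722101
iter 5: u=1.369878  f(a)=+0.000e+00  f'(a)=-2.058e+00  a ← 63.722101 − (+0.000e+00/-2.058e+00) = 63.722101
converged: |Δa| < 1e-12 after 5 iterations
sag = a·(cosh(S/(2a)) − 1) = 63.722101·(cosh(1.369878) − 1) = 69.744105
T_max/T_min = cosh(S/(2a)) = 2.094504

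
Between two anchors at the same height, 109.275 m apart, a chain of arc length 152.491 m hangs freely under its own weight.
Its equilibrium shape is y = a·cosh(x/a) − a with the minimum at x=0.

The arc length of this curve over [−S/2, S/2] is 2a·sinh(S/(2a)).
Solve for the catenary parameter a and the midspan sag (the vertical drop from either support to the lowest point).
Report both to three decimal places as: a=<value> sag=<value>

a=37.407 sag=47.520

seed: a₀ = √(S³/(24(L−S))) = √(109.275³/(24·43.216)) = 35.469357
iter 1: u=1.540414  f(a)=+5.427e+00  f'(a)=-3.066e+00  a ← 35.469357 − (+5.427e+00/-3.066e+00) = 37.239190
iter 2: u=1.467204  f(a)=+4.326e-01  f'(a)=-2.595e+00  a ← 37.239190 − (+4.326e-01/-2.595e+00) = 37.405892
iter 3: u=1.460666  f(a)=+3.276e-03  f'(a)=-2.556e+00  a ← 37.405892 − (+3.276e-03/-2.556e+00) = 37.407174
iter 4: u=1.460616  f(a)=+1.910e-07  f'(a)=-2.556e+00  a ← 37.407174 − (+1.910e-07/-2.556e+00) = 37.407174
iter 5: u=1.460616  f(a)=-2.842e-14  f'(a)=-2.556e+00  a ← 37.407174 − (-2.842e-14/-2.556e+00) = 37.407174
converged: |Δa| < 1e-12 after 5 iterations
sag = a·(cosh(S/(2a)) − 1) = 37.407174·(cosh(1.460616) − 1) = 47.520283
T_max/T_min = cosh(S/(2a)) = 2.270352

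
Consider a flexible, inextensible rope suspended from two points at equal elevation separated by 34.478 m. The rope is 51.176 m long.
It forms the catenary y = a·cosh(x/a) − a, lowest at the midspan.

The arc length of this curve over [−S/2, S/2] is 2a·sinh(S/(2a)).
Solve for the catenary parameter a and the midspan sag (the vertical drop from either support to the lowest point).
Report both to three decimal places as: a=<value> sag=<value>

seed: a₀ = √(S³/(24(L−S))) = √(34.478³/(24·16.698)) = 10.112889
iter 1: u=1.704656  f(a)=+2.601e+00  f'(a)=-4.367e+00  a ← 10.112889 − (+2.601e+00/-4.367e+00) = 10.708464
iter 2: u=1.609848  f(a)=+2.475e-01  f'(a)=-3.572e+00  a ← 10.708464 − (+2.475e-01/-3.572e+00) = 10.777740
iter 3: u=1.599500  f(a)=+2.760e-03  f'(a)=-3.493e+00  a ← 10.777740 − (+2.760e-03/-3.493e+00) = 10.778530
iter 4: u=1.599383  f(a)=+3.520e-07  f'(a)=-3.492e+00  a ← 10.778530 − (+3.520e-07/-3.492e+00) = 10.778530
iter 5: u=1.599383  f(a)=+1.421e-14  f'(a)=-3.492e+00  a ← 10.778530 − (+1.421e-14/-3.492e+00) = 10.778530
converged: |Δa| < 1e-12 after 5 iterations
sag = a·(cosh(S/(2a)) − 1) = 10.778530·(cosh(1.599383) − 1) = 16.986960
T_max/T_min = cosh(S/(2a)) = 2.576000

a=10.779 sag=16.987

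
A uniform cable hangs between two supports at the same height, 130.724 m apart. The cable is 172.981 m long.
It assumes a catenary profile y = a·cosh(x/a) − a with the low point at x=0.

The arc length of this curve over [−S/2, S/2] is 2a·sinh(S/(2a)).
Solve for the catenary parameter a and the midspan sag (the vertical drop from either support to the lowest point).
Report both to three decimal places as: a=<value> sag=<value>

a=49.058 sag=50.377

seed: a₀ = √(S³/(24(L−S))) = √(130.724³/(24·42.257)) = 46.932970
iter 1: u=1.392667  f(a)=+4.292e+00  f'(a)=-2.175e+00  a ← 46.932970 − (+4.292e+00/-2.175e+00) = 48.906393
iter 2: u=1.336471  f(a)=+2.856e-01  f'(a)=-1.894e+00  a ← 48.906393 − (+2.856e-01/-1.894e+00) = 49.057136
iter 3: u=1.332365  f(a)=+1.463e-03  f'(a)=-1.875e+00  a ← 49.057136 − (+1.463e-03/-1.875e+00) = 49.057916
iter 4: u=1.332344  f(a)=+3.885e-08  f'(a)=-1.875e+00  a ← 49.057916 − (+3.885e-08/-1.875e+00) = 49.057916
iter 5: u=1.332344  f(a)=+0.000e+00  f'(a)=-1.875e+00  a ← 49.057916 − (+0.000e+00/-1.875e+00) = 49.057916
converged: |Δa| < 1e-12 after 5 iterations
sag = a·(cosh(S/(2a)) − 1) = 49.057916·(cosh(1.332344) − 1) = 50.376915
T_max/T_min = cosh(S/(2a)) = 2.026887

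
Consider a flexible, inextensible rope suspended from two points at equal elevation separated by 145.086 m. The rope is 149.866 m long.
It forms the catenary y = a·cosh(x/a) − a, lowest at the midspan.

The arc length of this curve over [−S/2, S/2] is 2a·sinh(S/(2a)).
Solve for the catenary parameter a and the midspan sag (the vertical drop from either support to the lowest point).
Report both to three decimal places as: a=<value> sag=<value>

seed: a₀ = √(S³/(24(L−S))) = √(145.086³/(24·4.780)) = 163.161877
iter 1: u=0.444608  f(a)=+4.747e-02  f'(a)=-5.976e-02  a ← 163.161877 − (+4.747e-02/-5.976e-02) = 163.956198
iter 2: u=0.442454  f(a)=+3.489e-04  f'(a)=-5.888e-02  a ← 163.956198 − (+3.489e-04/-5.888e-02) = 163.962123
iter 3: u=0.442438  f(a)=+1.915e-08  f'(a)=-5.888e-02  a ← 163.962123 − (+1.915e-08/-5.888e-02) = 163.962123
iter 4: u=0.442438  f(a)=-2.842e-14  f'(a)=-5.888e-02  a ← 163.962123 − (-2.842e-14/-5.888e-02) = 163.962123
converged: |Δa| < 1e-12 after 4 iterations
sag = a·(cosh(S/(2a)) − 1) = 163.962123·(cosh(0.442438) − 1) = 16.311370
T_max/T_min = cosh(S/(2a)) = 1.099483

a=163.962 sag=16.311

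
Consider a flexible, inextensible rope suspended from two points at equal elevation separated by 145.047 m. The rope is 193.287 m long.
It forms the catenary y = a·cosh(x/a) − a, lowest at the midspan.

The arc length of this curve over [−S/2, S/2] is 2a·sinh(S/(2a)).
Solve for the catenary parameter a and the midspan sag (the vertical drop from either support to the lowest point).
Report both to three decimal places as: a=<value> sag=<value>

a=53.727 sag=56.847

seed: a₀ = √(S³/(24(L−S))) = √(145.047³/(24·48.240)) = 51.339763
iter 1: u=1.412619  f(a)=+5.048e+00  f'(a)=-2.282e+00  a ← 51.339763 − (+5.048e+00/-2.282e+00) = 53.551987
iter 2: u=1.354263  f(a)=+3.446e-01  f'(a)=-1.980e+00  a ← 53.551987 − (+3.446e-01/-1.980e+00) = 53.726034
iter 3: u=1.349876  f(a)=+1.866e-03  f'(a)=-1.959e+00  a ← 53.726034 − (+1.866e-03/-1.959e+00) = 53.726987
iter 4: u=1.349852  f(a)=+5.539e-08  f'(a)=-1.959e+00  a ← 53.726987 − (+5.539e-08/-1.959e+00) = 53.726987
iter 5: u=1.349852  f(a)=+0.000e+00  f'(a)=-1.959e+00  a ← 53.726987 − (+0.000e+00/-1.959e+00) = 53.726987
converged: |Δa| < 1e-12 after 5 iterations
sag = a·(cosh(S/(2a)) − 1) = 53.726987·(cosh(1.349852) − 1) = 56.846768
T_max/T_min = cosh(S/(2a)) = 2.058067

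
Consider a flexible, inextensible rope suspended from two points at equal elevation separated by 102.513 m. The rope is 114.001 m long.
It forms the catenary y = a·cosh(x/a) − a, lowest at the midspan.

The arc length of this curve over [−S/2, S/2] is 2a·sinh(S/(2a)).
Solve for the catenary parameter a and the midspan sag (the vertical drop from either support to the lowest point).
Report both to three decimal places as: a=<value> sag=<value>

seed: a₀ = √(S³/(24(L−S))) = √(102.513³/(24·11.488)) = 62.508716
iter 1: u=0.819990  f(a)=+3.925e-01  f'(a)=-3.929e-01  a ← 62.508716 − (+3.925e-01/-3.929e-01) = 63.507642
iter 2: u=0.807092  f(a)=+9.605e-03  f'(a)=-3.739e-01  a ← 63.507642 − (+9.605e-03/-3.739e-01) = 63.533334
iter 3: u=0.806765  f(a)=+6.074e-06  f'(a)=-3.734e-01  a ← 63.533334 − (+6.074e-06/-3.734e-01) = 63.533351
iter 4: u=0.806765  f(a)=+2.416e-12  f'(a)=-3.734e-01  a ← 63.533351 − (+2.416e-12/-3.734e-01) = 63.533351
converged: |Δa| < 1e-12 after 4 iterations
sag = a·(cosh(S/(2a)) − 1) = 63.533351·(cosh(0.806765) − 1) = 21.822045
T_max/T_min = cosh(S/(2a)) = 1.343474

a=63.533 sag=21.822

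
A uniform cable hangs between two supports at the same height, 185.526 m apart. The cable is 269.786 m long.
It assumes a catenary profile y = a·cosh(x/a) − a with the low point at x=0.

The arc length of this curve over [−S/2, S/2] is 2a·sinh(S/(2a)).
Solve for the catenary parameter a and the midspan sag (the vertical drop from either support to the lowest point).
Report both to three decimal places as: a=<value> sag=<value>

seed: a₀ = √(S³/(24(L−S))) = √(185.526³/(24·84.260)) = 56.194113
iter 1: u=1.650760  f(a)=+1.225e+01  f'(a)=-3.900e+00  a ← 56.194113 − (+1.225e+01/-3.900e+00) = 59.336415
iter 2: u=1.563340  f(a)=+1.103e+00  f'(a)=-3.227e+00  a ← 59.336415 − (+1.103e+00/-3.227e+00) = 59.678251
iter 3: u=1.554385  f(a)=+1.089e-02  f'(a)=-3.163e+00  a ← 59.678251 − (+1.089e-02/-3.163e+00) = 59.681693
iter 4: u=1.554296  f(a)=+1.084e-06  f'(a)=-3.163e+00  a ← 59.681693 − (+1.084e-06/-3.163e+00) = 59.681694
iter 5: u=1.554296  f(a)=-1.137e-13  f'(a)=-3.163e+00  a ← 59.681694 − (-1.137e-13/-3.163e+00) = 59.681694
converged: |Δa| < 1e-12 after 5 iterations
sag = a·(cosh(S/(2a)) − 1) = 59.681694·(cosh(1.554296) − 1) = 87.824327
T_max/T_min = cosh(S/(2a)) = 2.471545

a=59.682 sag=87.824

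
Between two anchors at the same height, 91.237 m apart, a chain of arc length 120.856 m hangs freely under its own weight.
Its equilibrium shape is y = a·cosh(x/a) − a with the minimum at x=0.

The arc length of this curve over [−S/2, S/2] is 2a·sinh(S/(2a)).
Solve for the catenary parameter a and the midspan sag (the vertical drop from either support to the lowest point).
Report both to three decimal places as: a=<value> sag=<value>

seed: a₀ = √(S³/(24(L−S))) = √(91.237³/(24·29.619)) = 32.686294
iter 1: u=1.395646  f(a)=+3.022e+00  f'(a)=-2.191e+00  a ← 32.686294 − (+3.022e+00/-2.191e+00) = 34.065750
iter 2: u=1.339131  f(a)=+2.018e-01  f'(a)=-1.907e+00  a ← 34.065750 − (+2.018e-01/-1.907e+00) = 34.171590
iter 3: u=1.334983  f(a)=+1.043e-03  f'(a)=-1.887e+00  a ← 34.171590 − (+1.043e-03/-1.887e+00) = 34.172143
iter 4: u=1.334962  f(a)=+2.816e-08  f'(a)=-1.887e+00  a ← 34.172143 − (+2.816e-08/-1.887e+00) = 34.172143
iter 5: u=1.334962  f(a)=-1.421e-14  f'(a)=-1.887e+00  a ← 34.172143 − (-1.421e-14/-1.887e+00) = 34.172143
converged: |Δa| < 1e-12 after 5 iterations
sag = a·(cosh(S/(2a)) − 1) = 34.172143·(cosh(1.334962) − 1) = 35.248881
T_max/T_min = cosh(S/(2a)) = 2.031509

a=34.172 sag=35.249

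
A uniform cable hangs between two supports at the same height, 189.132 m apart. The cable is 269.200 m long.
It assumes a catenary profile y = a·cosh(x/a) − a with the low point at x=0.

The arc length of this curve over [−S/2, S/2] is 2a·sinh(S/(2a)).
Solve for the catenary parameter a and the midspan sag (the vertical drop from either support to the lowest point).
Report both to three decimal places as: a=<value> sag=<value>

seed: a₀ = √(S³/(24(L−S))) = √(189.132³/(24·80.068)) = 59.335200
iter 1: u=1.593759  f(a)=+1.081e+01  f'(a)=-3.450e+00  a ← 59.335200 − (+1.081e+01/-3.450e+00) = 62.467805
iter 2: u=1.513836  f(a)=+9.148e-01  f'(a)=-2.888e+00  a ← 62.467805 − (+9.148e-01/-2.888e+00) = 62.784535
iter 3: u=1.506199  f(a)=+7.895e-03  f'(a)=-2.838e+00  a ← 62.784535 − (+7.895e-03/-2.838e+00) = 62.787316
iter 4: u=1.506132  f(a)=+5.992e-07  f'(a)=-2.838e+00  a ← 62.787316 − (+5.992e-07/-2.838e+00) = 62.787316
iter 5: u=1.506132  f(a)=-5.684e-14  f'(a)=-2.838e+00  a ← 62.787316 − (-5.684e-14/-2.838e+00) = 62.787316
converged: |Δa| < 1e-12 after 5 iterations
sag = a·(cosh(S/(2a)) − 1) = 62.787316·(cosh(1.506132) − 1) = 85.736780
T_max/T_min = cosh(S/(2a)) = 2.365511

a=62.787 sag=85.737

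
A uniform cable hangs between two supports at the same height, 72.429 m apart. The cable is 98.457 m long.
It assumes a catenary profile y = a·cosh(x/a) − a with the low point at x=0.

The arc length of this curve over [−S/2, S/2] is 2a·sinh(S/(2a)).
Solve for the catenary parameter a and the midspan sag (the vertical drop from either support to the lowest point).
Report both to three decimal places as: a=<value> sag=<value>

a=25.896 sag=29.728

seed: a₀ = √(S³/(24(L−S))) = √(72.429³/(24·26.028)) = 24.662819
iter 1: u=1.468384  f(a)=+2.954e+00  f'(a)=-2.602e+00  a ← 24.662819 − (+2.954e+00/-2.602e+00) = 25.798154
iter 2: u=1.403763  f(a)=+2.163e-01  f'(a)=-2.234e+00  a ← 25.798154 − (+2.163e-01/-2.234e+00) = 25.894956
iter 3: u=1.398516  f(a)=+1.361e-03  f'(a)=-2.206e+00  a ← 25.894956 − (+1.361e-03/-2.206e+00) = 25.895573
iter 4: u=1.398482  f(a)=+5.465e-08  f'(a)=-2.206e+00  a ← 25.895573 − (+5.465e-08/-2.206e+00) = 25.895573
iter 5: u=1.398482  f(a)=+0.000e+00  f'(a)=-2.206e+00  a ← 25.895573 − (+0.000e+00/-2.206e+00) = 25.895573
converged: |Δa| < 1e-12 after 5 iterations
sag = a·(cosh(S/(2a)) − 1) = 25.895573·(cosh(1.398482) − 1) = 29.728396
T_max/T_min = cosh(S/(2a)) = 2.148011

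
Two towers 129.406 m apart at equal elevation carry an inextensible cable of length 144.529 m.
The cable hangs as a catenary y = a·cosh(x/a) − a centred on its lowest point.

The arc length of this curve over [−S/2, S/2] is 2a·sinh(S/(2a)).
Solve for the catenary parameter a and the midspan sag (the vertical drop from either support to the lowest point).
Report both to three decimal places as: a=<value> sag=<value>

seed: a₀ = √(S³/(24(L−S))) = √(129.406³/(24·15.123)) = 77.269308
iter 1: u=0.837370  f(a)=+5.391e-01  f'(a)=-4.196e-01  a ← 77.269308 − (+5.391e-01/-4.196e-01) = 78.554266
iter 2: u=0.823673  f(a)=+1.374e-02  f'(a)=-3.984e-01  a ← 78.554266 − (+1.374e-02/-3.984e-01) = 78.588758
iter 3: u=0.823311  f(a)=+9.447e-06  f'(a)=-3.979e-01  a ← 78.588758 − (+9.447e-06/-3.979e-01) = 78.588782
iter 4: u=0.823311  f(a)=+4.491e-12  f'(a)=-3.979e-01  a ← 78.588782 − (+4.491e-12/-3.979e-01) = 78.588782
converged: |Δa| < 1e-12 after 4 iterations
sag = a·(cosh(S/(2a)) − 1) = 78.588782·(cosh(0.823311) − 1) = 28.174295
T_max/T_min = cosh(S/(2a)) = 1.358503

a=78.589 sag=28.174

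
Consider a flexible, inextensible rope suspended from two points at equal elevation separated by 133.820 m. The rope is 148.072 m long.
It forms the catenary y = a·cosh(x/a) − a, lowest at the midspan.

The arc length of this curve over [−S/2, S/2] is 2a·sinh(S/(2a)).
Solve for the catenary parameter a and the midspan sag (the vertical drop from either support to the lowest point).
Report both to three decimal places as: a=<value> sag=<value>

a=85.008 sag=27.720

seed: a₀ = √(S³/(24(L−S))) = √(133.820³/(24·14.252)) = 83.702419
iter 1: u=0.799380  f(a)=+4.623e-01  f'(a)=-3.628e-01  a ← 83.702419 − (+4.623e-01/-3.628e-01) = 84.976793
iter 2: u=0.787391  f(a)=+1.077e-02  f'(a)=-3.461e-01  a ← 84.976793 − (+1.077e-02/-3.461e-01) = 85.007915
iter 3: u=0.787103  f(a)=+6.154e-06  f'(a)=-3.457e-01  a ← 85.007915 − (+6.154e-06/-3.457e-01) = 85.007933
iter 4: u=0.787103  f(a)=+2.046e-12  f'(a)=-3.457e-01  a ← 85.007933 − (+2.046e-12/-3.457e-01) = 85.007933
converged: |Δa| < 1e-12 after 4 iterations
sag = a·(cosh(S/(2a)) − 1) = 85.007933·(cosh(0.787103) − 1) = 27.720404
T_max/T_min = cosh(S/(2a)) = 1.326092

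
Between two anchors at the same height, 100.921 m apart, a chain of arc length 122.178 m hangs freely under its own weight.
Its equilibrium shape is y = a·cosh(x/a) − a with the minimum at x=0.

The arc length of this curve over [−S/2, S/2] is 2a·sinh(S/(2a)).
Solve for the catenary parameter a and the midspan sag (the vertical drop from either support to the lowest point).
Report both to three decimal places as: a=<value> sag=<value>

seed: a₀ = √(S³/(24(L−S))) = √(100.921³/(24·21.257)) = 44.886497
iter 1: u=1.124180  f(a)=+1.384e+00  f'(a)=-1.072e+00  a ← 44.886497 − (+1.384e+00/-1.072e+00) = 46.177412
iter 2: u=1.092753  f(a)=+6.197e-02  f'(a)=-9.783e-01  a ← 46.177412 − (+6.197e-02/-9.783e-01) = 46.240752
iter 3: u=1.091256  f(a)=+1.370e-04  f'(a)=-9.740e-01  a ← 46.240752 − (+1.370e-04/-9.740e-01) = 46.240893
iter 4: u=1.091253  f(a)=+6.735e-10  f'(a)=-9.740e-01  a ← 46.240893 − (+6.735e-10/-9.740e-01) = 46.240893
iter 5: u=1.091253  f(a)=+2.842e-14  f'(a)=-9.740e-01  a ← 46.240893 − (+2.842e-14/-9.740e-01) = 46.240893
converged: |Δa| < 1e-12 after 5 iterations
sag = a·(cosh(S/(2a)) − 1) = 46.240893·(cosh(1.091253) − 1) = 30.375594
T_max/T_min = cosh(S/(2a)) = 1.656899

a=46.241 sag=30.376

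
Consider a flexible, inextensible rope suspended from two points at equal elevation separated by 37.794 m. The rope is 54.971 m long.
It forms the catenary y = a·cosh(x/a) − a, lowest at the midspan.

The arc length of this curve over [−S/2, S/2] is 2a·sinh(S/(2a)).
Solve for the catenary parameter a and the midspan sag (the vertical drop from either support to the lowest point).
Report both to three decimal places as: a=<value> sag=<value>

seed: a₀ = √(S³/(24(L−S))) = √(37.794³/(24·17.177)) = 11.443398
iter 1: u=1.651345  f(a)=+2.500e+00  f'(a)=-3.905e+00  a ← 11.443398 − (+2.500e+00/-3.905e+00) = 12.083666
iter 2: u=1.563847  f(a)=+2.252e-01  f'(a)=-3.230e+00  a ← 12.083666 − (+2.252e-01/-3.230e+00) = 12.153370
iter 3: u=1.554877  f(a)=+2.226e-03  f'(a)=-3.167e+00  a ← 12.153370 − (+2.226e-03/-3.167e+00) = 12.154072
iter 4: u=1.554788  f(a)=+2.222e-07  f'(a)=-3.166e+00  a ← 12.154072 − (+2.222e-07/-3.166e+00) = 12.154073
iter 5: u=1.554787  f(a)=-7.105e-15  f'(a)=-3.166e+00  a ← 12.154073 − (-7.105e-15/-3.166e+00) = 12.154073
converged: |Δa| < 1e-12 after 5 iterations
sag = a·(cosh(S/(2a)) − 1) = 12.154073·(cosh(1.554787) − 1) = 17.898784
T_max/T_min = cosh(S/(2a)) = 2.472657

a=12.154 sag=17.899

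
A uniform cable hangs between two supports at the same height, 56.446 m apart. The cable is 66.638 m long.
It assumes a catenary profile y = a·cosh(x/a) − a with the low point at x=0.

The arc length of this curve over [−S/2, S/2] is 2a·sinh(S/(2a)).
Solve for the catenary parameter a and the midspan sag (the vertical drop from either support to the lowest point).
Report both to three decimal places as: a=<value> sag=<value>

a=27.821 sag=15.586

seed: a₀ = √(S³/(24(L−S))) = √(56.446³/(24·10.192)) = 27.115301
iter 1: u=1.040851  f(a)=+5.665e-01  f'(a)=-8.364e-01  a ← 27.115301 − (+5.665e-01/-8.364e-01) = 27.792652
iter 2: u=1.015484  f(a)=+2.192e-02  f'(a)=-7.728e-01  a ← 27.792652 − (+2.192e-02/-7.728e-01) = 27.821020
iter 3: u=1.014449  f(a)=+3.576e-05  f'(a)=-7.703e-01  a ← 27.821020 − (+3.576e-05/-7.703e-01) = 27.821067
iter 4: u=1.014447  f(a)=+9.547e-11  f'(a)=-7.703e-01  a ← 27.821067 − (+9.547e-11/-7.703e-01) = 27.821067
iter 5: u=1.014447  f(a)=-1.421e-14  f'(a)=-7.703e-01  a ← 27.821067 − (-1.421e-14/-7.703e-01) = 27.821067
converged: |Δa| < 1e-12 after 5 iterations
sag = a·(cosh(S/(2a)) − 1) = 27.821067·(cosh(1.014447) − 1) = 15.585932
T_max/T_min = cosh(S/(2a)) = 1.560220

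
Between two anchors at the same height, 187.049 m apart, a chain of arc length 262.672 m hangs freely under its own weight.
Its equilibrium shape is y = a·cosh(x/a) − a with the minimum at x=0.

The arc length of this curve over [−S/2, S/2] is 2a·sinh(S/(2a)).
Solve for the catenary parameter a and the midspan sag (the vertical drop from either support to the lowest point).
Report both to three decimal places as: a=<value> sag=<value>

a=63.397 sag=82.440

seed: a₀ = √(S³/(24(L−S))) = √(187.049³/(24·75.623)) = 60.048272
iter 1: u=1.557489  f(a)=+9.720e+00  f'(a)=-3.185e+00  a ← 60.048272 − (+9.720e+00/-3.185e+00) = 63.100040
iter 2: u=1.482162  f(a)=+7.902e-01  f'(a)=-2.687e+00  a ← 63.100040 − (+7.902e-01/-2.687e+00) = 63.394158
iter 3: u=1.475286  f(a)=+6.242e-03  f'(a)=-2.644e+00  a ← 63.394158 − (+6.242e-03/-2.644e+00) = 63.396519
iter 4: u=1.475231  f(a)=+3.964e-07  f'(a)=-2.644e+00  a ← 63.396519 − (+3.964e-07/-2.644e+00) = 63.396519
iter 5: u=1.475231  f(a)=+0.000e+00  f'(a)=-2.644e+00  a ← 63.396519 − (+0.000e+00/-2.644e+00) = 63.396519
converged: |Δa| < 1e-12 after 5 iterations
sag = a·(cosh(S/(2a)) − 1) = 63.396519·(cosh(1.475231) − 1) = 82.439908
T_max/T_min = cosh(S/(2a)) = 2.300385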